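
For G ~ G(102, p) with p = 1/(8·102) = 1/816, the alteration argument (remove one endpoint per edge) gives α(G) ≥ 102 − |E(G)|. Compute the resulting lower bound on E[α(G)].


E[|E(G)|] = C(102, 2)·p = 5151 · (1/816) = 101/16.
E[α(G)] ≥ n − E[|E(G)|] = 102 − 101/16 = 1531/16.
Numerically: ≈ 95.68750.
(This is only a lower bound; the true E[α(G)] may be larger.)

E[α(G)] ≥ 1531/16 ≈ 95.68750.


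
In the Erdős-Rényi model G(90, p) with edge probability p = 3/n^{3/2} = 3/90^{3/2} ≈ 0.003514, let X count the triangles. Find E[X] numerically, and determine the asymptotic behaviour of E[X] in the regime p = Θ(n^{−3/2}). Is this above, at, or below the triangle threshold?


Number of potential triangles: C(90, 3) = 117480.
Each occurs with probability p³ ≈ (0.003514)³ ≈ 4.337829e-08.
By linearity: E[X] = C(90, 3)·p³ ≈ 117480 · 4.337829e-08 ≈ 0.0051.
Since α = 3/2 > 1, p = c/n^{3/2} = o(1/n) is below the triangle threshold p ~ 1/n. Asymptotically E[X] ~ (c³/6)·n^{3(1−α)} = (3³/6)·n^{-1.5} → 0, so by Markov's inequality G has no triangles w.h.p.

E[X] ≈ 0.0051; in regime p = Θ(1/n^{3/2}) E[X] tends to 0 (below the triangle threshold p ~ 1/n).


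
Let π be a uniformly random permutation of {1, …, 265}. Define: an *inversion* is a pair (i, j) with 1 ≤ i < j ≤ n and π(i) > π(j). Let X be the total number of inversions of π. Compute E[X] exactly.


Write X = Σ X_I over the C(265, 2) = 34980 pairs i < j, with X_I the indicator of one inversion.
There are 34980 indicators.
For each fixed pair i < j, the values π(i) and π(j) are two distinct elements of {1, …, 265} in uniformly random order; by symmetry P[π(i) > π(j)] = 1/2.
By linearity: E[X] = 34980 · (1/2) = C(265, 2) · (1/2) = 34980/2 = 17490 ≈ 17490.000000.

E[X] = 17490 = 17490.000000.


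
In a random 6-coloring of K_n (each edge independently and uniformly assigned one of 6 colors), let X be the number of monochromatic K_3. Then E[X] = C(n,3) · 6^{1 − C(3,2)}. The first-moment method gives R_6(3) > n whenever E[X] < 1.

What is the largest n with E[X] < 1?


We need C(n, 3) · 6^{1 − 3} < 1, i.e. C(n, 3) < 6^{3 − 1} = 36.
Check values of n near the boundary:
  n = 5: C(5, 3) = 10; 10 < 36? YES
  n = 6: C(6, 3) = 20; 20 < 36? YES
  n = 7: C(7, 3) = 35; 35 < 36? YES
  n = 8: C(8, 3) = 56; 56 < 36? NO
  n = 9: C(9, 3) = 84; 84 < 36? NO
  n = 10: C(10, 3) = 120; 120 < 36? NO
The largest n with C(n, 3) < 36 is n = 7 (where E[X] = 35/36 ≈ 0.9722). Hence R_6(3) > 7, i.e. R_6(3) ≥ 8.

Largest n = 7; hence R_6(3) > 7.


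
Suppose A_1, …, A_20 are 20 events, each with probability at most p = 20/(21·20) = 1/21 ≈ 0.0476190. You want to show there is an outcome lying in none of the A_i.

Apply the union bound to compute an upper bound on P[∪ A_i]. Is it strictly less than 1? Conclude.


Union bound: P[∪_{i=1}^{20} A_i] ≤ Σ_i P[A_i] ≤ 20·p = 20·(1/21) = 20/21.
Numerically: 20/21 ≈ 0.9523810.
Is 20/21 < 1? YES.
Since P[∪ A_i] ≤ 20/21 < 1, the complement has P[∩ A_i^c] ≥ 1 − 20/21 = 1/21 > 0, so some outcome avoids every A_i.

20·p = 20/21 ≈ 0.9523810; existence CERTIFIED by the union bound.


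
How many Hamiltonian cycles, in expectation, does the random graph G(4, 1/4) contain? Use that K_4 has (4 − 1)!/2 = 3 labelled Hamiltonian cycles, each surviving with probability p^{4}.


K_4 has (4 − 1)!/2 = 3 labelled Hamiltonian cycles.
For each such Hamiltonian cycle H, let X_H = 1 if all 4 edges of H are present in G. Then P[X_H = 1] = p^{4} = (1/4)^{4} = 1/256.
By linearity: E[X] = Σ_H E[X_H] = 3 · p^{4} = 3 · 1/256 = 3/256.
Numerically: E[X] ≈ 0.011719.

E[X] = 3 · (1/4)^{4} = 3/256 ≈ 0.011719.


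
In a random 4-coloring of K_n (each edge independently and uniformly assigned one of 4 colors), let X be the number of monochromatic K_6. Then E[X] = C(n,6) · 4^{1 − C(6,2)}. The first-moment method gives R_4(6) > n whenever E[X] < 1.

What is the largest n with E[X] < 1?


We need C(n, 6) · 4^{1 − 15} < 1, i.e. C(n, 6) < 4^{15 − 1} = 268435456.
Check values of n near the boundary:
  n = 74: C(74, 6) = 185250786; 185250786 < 268435456? YES
  n = 75: C(75, 6) = 201359550; 201359550 < 268435456? YES
  n = 76: C(76, 6) = 218618940; 218618940 < 268435456? YES
  n = 77: C(77, 6) = 237093780; 237093780 < 268435456? YES
  n = 78: C(78, 6) = 256851595; 256851595 < 268435456? YES
  n = 79: C(79, 6) = 277962685; 277962685 < 268435456? NO
The largest n with C(n, 6) < 268435456 is n = 78 (where E[X] = 256851595/268435456 ≈ 0.9568). Hence R_4(6) > 78, i.e. R_4(6) ≥ 79.

Largest n = 78; hence R_4(6) > 78.


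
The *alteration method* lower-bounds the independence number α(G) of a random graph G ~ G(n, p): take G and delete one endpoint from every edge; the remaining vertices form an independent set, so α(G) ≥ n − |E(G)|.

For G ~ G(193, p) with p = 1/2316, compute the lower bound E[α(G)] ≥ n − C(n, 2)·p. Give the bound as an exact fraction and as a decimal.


E[|E(G)|] = C(193, 2)·p = 18528 · (1/2316) = 8.
E[α(G)] ≥ n − E[|E(G)|] = 193 − 8 = 185.
Numerically: ≈ 185.0000.
(This is only a lower bound; the true E[α(G)] may be larger.)

E[α(G)] ≥ 185 ≈ 185.0000.


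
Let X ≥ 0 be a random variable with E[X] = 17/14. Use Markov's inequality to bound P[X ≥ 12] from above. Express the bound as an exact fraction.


μ = E[X] = 17/14, a = 12.
Markov: P[X ≥ 12] ≤ μ/a = (17/14)/12 = 17/168.
Numerically: ≈ 0.1012.
(Since a = 12 > μ = 1.2143, the bound 17/168 is < 1 and informative.)

P[X ≥ 12] ≤ 17/168 ≈ 0.1012.


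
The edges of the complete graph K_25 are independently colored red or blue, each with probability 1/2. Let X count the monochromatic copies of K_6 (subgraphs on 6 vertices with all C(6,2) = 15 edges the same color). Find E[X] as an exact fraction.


Let X = Σ_S X_S over the C(25, 6) = 177100 subsets S of size 6, where X_S = 1 if the K_6 on S is monochromatic.
For a fixed S, the K_6 on S has C(6, 2) = 15 edges. P[all 15 edges red] = (1/2)^15, and likewise for blue, so P[monochromatic] = 2·(1/2)^15 = 2^{1 − 15} = 1/16384.
Summing: E[X] = C(25, 6) · 2^{1 − 15} = 177100 · 1/16384 = 44275/4096.
Numerically: E[X] ≈ 10.809.

E[X] = C(25,6)·2^(1−C(6,2)) = 44275/4096 ≈ 10.809.


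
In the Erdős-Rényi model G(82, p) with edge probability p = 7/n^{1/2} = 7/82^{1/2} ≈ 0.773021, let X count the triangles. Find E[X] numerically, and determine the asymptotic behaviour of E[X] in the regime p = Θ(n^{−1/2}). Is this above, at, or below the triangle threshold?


Number of potential triangles: C(82, 3) = 88560.
Each occurs with probability p³ ≈ (0.773021)³ ≈ 4.61926993e-01.
By linearity: E[X] = C(82, 3)·p³ ≈ 88560 · 4.61926993e-01 ≈ 40908.254519.
Since α = 1/2 < 1, p = c/n^{1/2} ≫ 1/n is above the triangle threshold p ~ 1/n. Asymptotically E[X] ~ (c³/6)·n^{3(1−α)} = (7³/6)·n^{1.5} → ∞; triangles are abundant w.h.p.

E[X] ≈ 40908.254519; in regime p = Θ(1/n^{1/2}) E[X] diverges (above the triangle threshold p ~ 1/n).


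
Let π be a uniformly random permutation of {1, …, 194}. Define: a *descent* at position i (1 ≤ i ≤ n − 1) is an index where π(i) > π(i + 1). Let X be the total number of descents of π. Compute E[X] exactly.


Write X = Σ X_I over i = 1, …, 193, with X_I the indicator of one descent.
There are 193 indicators.
For each fixed i, the pair (π(i), π(i+1)) is a uniformly random ordered pair of distinct values from {1, …, 194}; by symmetry P[π(i) > π(i+1)] = 1/2.
By linearity: E[X] = 193 · (1/2) = (194 − 1) · (1/2) = 193/2 ≈ 96.500.

E[X] = 193/2 = 96.500.


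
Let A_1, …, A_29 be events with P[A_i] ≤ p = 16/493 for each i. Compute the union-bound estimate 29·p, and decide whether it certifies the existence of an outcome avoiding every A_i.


Union bound: P[∪_{i=1}^{29} A_i] ≤ Σ_i P[A_i] ≤ 29·p = 29·(16/493) = 16/17.
Numerically: 16/17 ≈ 0.9412.
Is 16/17 < 1? YES.
Since P[∪ A_i] ≤ 16/17 < 1, the complement has P[∩ A_i^c] ≥ 1 − 16/17 = 1/17 > 0, so some outcome avoids every A_i.

29·p = 16/17 ≈ 0.9412; existence CERTIFIED by the union bound.


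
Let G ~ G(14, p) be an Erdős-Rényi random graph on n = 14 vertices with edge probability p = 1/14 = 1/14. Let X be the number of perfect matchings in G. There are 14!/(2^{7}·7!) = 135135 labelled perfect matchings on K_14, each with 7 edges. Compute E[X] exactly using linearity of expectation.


K_14 has 14!/(2^{7}·7!) = 135135 labelled perfect matchings.
For each such perfect matching H, let X_H = 1 if all 7 edges of H are present in G. Then P[X_H = 1] = p^{7} = (1/14)^{7} = 1/105413504.
Summing the indicators: E[X] = Σ_H E[X_H] = 135135 · p^{7} = 135135 · 1/105413504 = 19305/15059072.
Numerically: E[X] ≈ 0.001282.

E[X] = 135135 · (1/14)^{7} = 19305/15059072 ≈ 0.001282.


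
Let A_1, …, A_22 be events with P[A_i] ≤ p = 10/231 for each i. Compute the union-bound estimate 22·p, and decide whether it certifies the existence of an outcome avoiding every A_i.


Union bound: P[∪_{i=1}^{22} A_i] ≤ Σ_i P[A_i] ≤ 22·p = 22·(10/231) = 20/21.
Numerically: 20/21 ≈ 0.9524.
Is 20/21 < 1? YES.
Since P[∪ A_i] ≤ 20/21 < 1, the complement has P[∩ A_i^c] ≥ 1 − 20/21 = 1/21 > 0, so some outcome avoids every A_i.

22·p = 20/21 ≈ 0.9524; existence CERTIFIED by the union bound.


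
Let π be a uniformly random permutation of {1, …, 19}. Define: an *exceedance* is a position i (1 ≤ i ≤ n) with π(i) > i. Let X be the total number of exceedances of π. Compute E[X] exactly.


Write X = Σ_{i=1}^{19} X_i, where X_i = 1_{π(i) > i}.
For each fixed i, π(i) is uniform over {1, …, 19} (marginal of a uniform permutation), so P[π(i) > i] = (n − i)/n. Summing: Σ_{i=1}^{19} (n − i)/n = (0 + 1 + … + 18)/19 = 19(19 − 1)/(2·19) = (19 − 1)/2.
Hence E[X] = Σ_{i=1}^{19} (19 − i)/19 = 9 ≈ 9.000.

E[X] = 9 = 9.000.


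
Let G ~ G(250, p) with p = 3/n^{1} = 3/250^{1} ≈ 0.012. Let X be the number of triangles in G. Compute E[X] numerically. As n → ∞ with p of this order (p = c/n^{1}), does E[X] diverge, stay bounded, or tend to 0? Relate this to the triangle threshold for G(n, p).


Number of potential triangles: C(250, 3) = 2573000.
Each occurs with probability p³ ≈ (0.012)³ ≈ 1.72800e-06.
By linearity: E[X] = C(250, 3)·p³ ≈ 2573000 · 1.72800e-06 ≈ 4.446.
Here α = 1, so p = 3/n is exactly at the triangle threshold p ~ 1/n. Asymptotically E[X] → c³/6 = 3³/6 = 9/2 ≈ 4.500, a bounded constant. In this regime the triangle count is asymptotically Poisson(c³/6).

E[X] ≈ 4.446; in regime p = Θ(1/n^{1}) E[X] stays bounded (at the triangle threshold p ~ 1/n).


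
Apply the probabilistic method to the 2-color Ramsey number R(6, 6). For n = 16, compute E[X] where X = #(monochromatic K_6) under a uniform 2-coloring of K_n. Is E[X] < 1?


E[X] = C(16, 6) · 2^{1 − 15} = 8008 · 2^{−14} = 8008/16384.
As a reduced fraction: E[X] = 1001/2048 ≈ 0.4888.
Is E[X] < 1? YES.
Since E[X] < 1, there exists a 2-coloring of K_{16} with no monochromatic K_6; hence R(6, 6) > 16.

E[X] = 1001/2048 ≈ 0.4888; E[X] < 1, so R(6, 6) > 16.


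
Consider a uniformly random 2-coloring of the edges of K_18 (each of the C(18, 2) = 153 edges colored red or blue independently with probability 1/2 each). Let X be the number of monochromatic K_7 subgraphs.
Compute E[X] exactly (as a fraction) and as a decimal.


Let X = Σ_S X_S over the C(18, 7) = 31824 subsets S of size 7, where X_S = 1 if the K_7 on S is monochromatic.
For a fixed S, the K_7 on S has C(7, 2) = 21 edges. P[all 21 edges red] = (1/2)^21, and likewise for blue, so P[monochromatic] = 2·(1/2)^21 = 2^{1 − 21} = 1/1048576.
By linearity: E[X] = C(18, 7) · 2^{1 − 21} = 31824 · 1/1048576 = 1989/65536.
Numerically: E[X] ≈ 0.0303.

E[X] = C(18,7)·2^(1−C(7,2)) = 1989/65536 ≈ 0.0303.


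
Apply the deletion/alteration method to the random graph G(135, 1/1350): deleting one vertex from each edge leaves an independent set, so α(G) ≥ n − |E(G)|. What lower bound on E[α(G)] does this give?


E[|E(G)|] = C(135, 2)·p = 9045 · (1/1350) = 67/10.
E[α(G)] ≥ n − E[|E(G)|] = 135 − 67/10 = 1283/10.
Numerically: ≈ 128.30000.
(This is only a lower bound; the true E[α(G)] may be larger.)

E[α(G)] ≥ 1283/10 ≈ 128.30000.


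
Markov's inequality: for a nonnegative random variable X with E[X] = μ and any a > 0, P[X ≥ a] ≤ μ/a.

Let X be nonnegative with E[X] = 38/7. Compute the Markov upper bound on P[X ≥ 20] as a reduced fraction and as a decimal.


μ = E[X] = 38/7, a = 20.
Markov: P[X ≥ 20] ≤ μ/a = (38/7)/20 = 19/70.
Numerically: ≈ 0.2714.
(Since a = 20 > μ = 5.4286, the bound 19/70 is < 1 and informative.)

P[X ≥ 20] ≤ 19/70 ≈ 0.2714.


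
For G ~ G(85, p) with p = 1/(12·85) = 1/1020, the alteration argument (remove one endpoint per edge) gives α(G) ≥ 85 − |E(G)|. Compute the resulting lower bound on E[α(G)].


E[|E(G)|] = C(85, 2)·p = 3570 · (1/1020) = 7/2.
E[α(G)] ≥ n − E[|E(G)|] = 85 − 7/2 = 163/2.
Numerically: ≈ 81.50000.
(This is only a lower bound; the true E[α(G)] may be larger.)

E[α(G)] ≥ 163/2 ≈ 81.50000.


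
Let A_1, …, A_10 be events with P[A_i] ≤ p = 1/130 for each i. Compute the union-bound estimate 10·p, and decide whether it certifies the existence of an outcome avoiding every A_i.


Union bound: P[∪_{i=1}^{10} A_i] ≤ Σ_i P[A_i] ≤ 10·p = 10·(1/130) = 1/13.
Numerically: 1/13 ≈ 0.0769231.
Is 1/13 < 1? YES.
Since P[∪ A_i] ≤ 1/13 < 1, the complement has P[∩ A_i^c] ≥ 1 − 1/13 = 12/13 > 0, so some outcome avoids every A_i.

10·p = 1/13 ≈ 0.0769231; existence CERTIFIED by the union bound.


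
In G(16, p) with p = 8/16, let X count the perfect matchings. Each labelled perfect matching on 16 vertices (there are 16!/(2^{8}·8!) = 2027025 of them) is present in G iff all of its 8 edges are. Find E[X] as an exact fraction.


K_16 has 16!/(2^{8}·8!) = 2027025 labelled perfect matchings.
For each such perfect matching H, let X_H = 1 if all 8 edges of H are present in G. Then P[X_H = 1] = p^{8} = (1/2)^{8} = 1/256.
Summing the indicators: E[X] = Σ_H E[X_H] = 2027025 · p^{8} = 2027025 · 1/256 = 2027025/256.
Numerically: E[X] ≈ 7918.

E[X] = 2027025 · (1/2)^{8} = 2027025/256 ≈ 7918.


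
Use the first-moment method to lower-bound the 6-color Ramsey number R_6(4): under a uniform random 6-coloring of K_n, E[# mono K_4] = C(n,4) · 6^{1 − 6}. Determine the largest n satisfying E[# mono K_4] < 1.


We need C(n, 4) · 6^{1 − 6} < 1, i.e. C(n, 4) < 6^{6 − 1} = 7776.
Check values of n near the boundary:
  n = 16: C(16, 4) = 1820; 1820 < 7776? YES
  n = 17: C(17, 4) = 2380; 2380 < 7776? YES
  n = 18: C(18, 4) = 3060; 3060 < 7776? YES
  n = 19: C(19, 4) = 3876; 3876 < 7776? YES
  n = 20: C(20, 4) = 4845; 4845 < 7776? YES
  n = 21: C(21, 4) = 5985; 5985 < 7776? YES
  n = 22: C(22, 4) = 7315; 7315 < 7776? YES
  n = 23: C(23, 4) = 8855; 8855 < 7776? NO
  n = 24: C(24, 4) = 10626; 10626 < 7776? NO
  n = 25: C(25, 4) = 12650; 12650 < 7776? NO
The largest n with C(n, 4) < 7776 is n = 22 (where E[X] = 7315/7776 ≈ 0.940715). Hence R_6(4) > 22, i.e. R_6(4) ≥ 23.

Largest n = 22; hence R_6(4) > 22.


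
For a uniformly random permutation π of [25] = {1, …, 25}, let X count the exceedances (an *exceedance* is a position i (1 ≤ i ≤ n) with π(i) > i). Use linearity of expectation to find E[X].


Write X = Σ_{i=1}^{25} X_i, where X_i = 1_{π(i) > i}.
For each fixed i, π(i) is uniform over {1, …, 25} (marginal of a uniform permutation), so P[π(i) > i] = (n − i)/n. Summing: Σ_{i=1}^{25} (n − i)/n = (0 + 1 + … + 24)/25 = 25(25 − 1)/(2·25) = (25 − 1)/2.
Hence E[X] = Σ_{i=1}^{25} (25 − i)/25 = 12 ≈ 12.000000.

E[X] = 12 = 12.000000.


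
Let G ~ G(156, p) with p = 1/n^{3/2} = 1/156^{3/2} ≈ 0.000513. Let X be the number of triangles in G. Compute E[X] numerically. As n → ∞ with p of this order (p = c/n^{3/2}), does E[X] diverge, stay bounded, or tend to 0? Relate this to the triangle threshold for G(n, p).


Number of potential triangles: C(156, 3) = 620620.
Each occurs with probability p³ ≈ (0.000513)³ ≈ 1.35188e-10.
By linearity: E[X] = C(156, 3)·p³ ≈ 620620 · 1.35188e-10 ≈ 0.000.
Since α = 3/2 > 1, p = c/n^{3/2} = o(1/n) is below the triangle threshold p ~ 1/n. Asymptotically E[X] ~ (c³/6)·n^{3(1−α)} = (1³/6)·n^{-1.5} → 0, so by Markov's inequality G has no triangles w.h.p.

E[X] ≈ 0.000; in regime p = Θ(1/n^{3/2}) E[X] tends to 0 (below the triangle threshold p ~ 1/n).


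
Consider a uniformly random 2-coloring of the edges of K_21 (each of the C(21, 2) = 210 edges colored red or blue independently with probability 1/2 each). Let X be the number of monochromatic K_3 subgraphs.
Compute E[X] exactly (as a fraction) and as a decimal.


Let X = Σ_S X_S over the C(21, 3) = 1330 subsets S of size 3, where X_S = 1 if the K_3 on S is monochromatic.
For a fixed S, the K_3 on S has C(3, 2) = 3 edges. P[all 3 edges red] = (1/2)^3, and likewise for blue, so P[monochromatic] = 2·(1/2)^3 = 2^{1 − 3} = 1/4.
By linearity of expectation: E[X] = C(21, 3) · 2^{1 − 3} = 1330 · 1/4 = 665/2.
Numerically: E[X] ≈ 332.500.

E[X] = C(21,3)·2^(1−C(3,2)) = 665/2 ≈ 332.500.


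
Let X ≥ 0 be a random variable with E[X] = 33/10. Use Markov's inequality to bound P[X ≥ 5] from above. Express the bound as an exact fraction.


μ = E[X] = 33/10, a = 5.
Markov: P[X ≥ 5] ≤ μ/a = (33/10)/5 = 33/50.
Numerically: ≈ 0.66000.
(Since a = 5 > μ = 3.30000, the bound 33/50 is < 1 and informative.)

P[X ≥ 5] ≤ 33/50 ≈ 0.66000.


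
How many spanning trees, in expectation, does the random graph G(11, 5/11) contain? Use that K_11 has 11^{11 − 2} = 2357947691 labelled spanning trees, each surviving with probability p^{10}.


K_11 has 11^{11 − 2} = 2357947691 labelled spanning trees.
For each such spanning tree H, let X_H = 1 if all 10 edges of H are present in G. Then P[X_H = 1] = p^{10} = (5/11)^{10} = 9765625/25937424601.
By linearity: E[X] = Σ_H E[X_H] = 2357947691 · p^{10} = 2357947691 · 9765625/25937424601 = 9765625/11.
Numerically: E[X] ≈ 8.878e+05.

E[X] = 2357947691 · (5/11)^{10} = 9765625/11 ≈ 8.878e+05.


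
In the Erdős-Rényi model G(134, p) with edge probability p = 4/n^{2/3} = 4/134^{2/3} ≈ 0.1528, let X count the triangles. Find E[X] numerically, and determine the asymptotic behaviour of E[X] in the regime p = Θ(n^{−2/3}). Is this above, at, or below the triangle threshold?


Number of potential triangles: C(134, 3) = 392084.
Each occurs with probability p³ ≈ (0.1528)³ ≈ 3.564268e-03.
By linearity: E[X] = C(134, 3)·p³ ≈ 392084 · 3.564268e-03 ≈ 1397.4925.
Since α = 2/3 < 1, p = c/n^{2/3} ≫ 1/n is above the triangle threshold p ~ 1/n. Asymptotically E[X] ~ (c³/6)·n^{3(1−α)} = (4³/6)·n^{1} → ∞; triangles are abundant w.h.p.

E[X] ≈ 1397.4925; in regime p = Θ(1/n^{2/3}) E[X] diverges (above the triangle threshold p ~ 1/n).


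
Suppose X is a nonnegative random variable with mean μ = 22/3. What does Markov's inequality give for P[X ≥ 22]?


μ = E[X] = 22/3, a = 22.
Markov: P[X ≥ 22] ≤ μ/a = (22/3)/22 = 1/3.
Numerically: ≈ 0.333333.
(Since a = 22 > μ = 7.333333, the bound 1/3 is < 1 and informative.)

P[X ≥ 22] ≤ 1/3 ≈ 0.333333.


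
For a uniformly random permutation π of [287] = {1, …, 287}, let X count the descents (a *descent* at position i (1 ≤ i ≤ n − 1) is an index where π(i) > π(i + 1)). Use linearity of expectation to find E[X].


Write X = Σ X_I over i = 1, …, 286, with X_I the indicator of one descent.
There are 286 indicators.
For each fixed i, the pair (π(i), π(i+1)) is a uniformly random ordered pair of distinct values from {1, …, 287}; by symmetry P[π(i) > π(i+1)] = 1/2.
By linearity: E[X] = 286 · (1/2) = (287 − 1) · (1/2) = 143 ≈ 143.0000.

E[X] = 143 = 143.0000.


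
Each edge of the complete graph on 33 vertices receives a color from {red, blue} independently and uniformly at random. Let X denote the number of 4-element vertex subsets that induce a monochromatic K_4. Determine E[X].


Let X = Σ_S X_S over the C(33, 4) = 40920 subsets S of size 4, where X_S = 1 if the K_4 on S is monochromatic.
For a fixed S, the K_4 on S has C(4, 2) = 6 edges. P[all 6 edges red] = (1/2)^6, and likewise for blue, so P[monochromatic] = 2·(1/2)^6 = 2^{1 − 6} = 1/32.
By linearity of expectation: E[X] = C(33, 4) · 2^{1 − 6} = 40920 · 1/32 = 5115/4.
Numerically: E[X] ≈ 1278.750000.

E[X] = C(33,4)·2^(1−C(4,2)) = 5115/4 ≈ 1278.750000.


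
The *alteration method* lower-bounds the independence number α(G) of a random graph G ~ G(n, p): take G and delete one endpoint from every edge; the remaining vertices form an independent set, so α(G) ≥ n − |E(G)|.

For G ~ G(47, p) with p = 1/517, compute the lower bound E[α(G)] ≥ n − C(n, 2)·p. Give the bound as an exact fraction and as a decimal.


E[|E(G)|] = C(47, 2)·p = 1081 · (1/517) = 23/11.
E[α(G)] ≥ n − E[|E(G)|] = 47 − 23/11 = 494/11.
Numerically: ≈ 44.909091.
(This is only a lower bound; the true E[α(G)] may be larger.)

E[α(G)] ≥ 494/11 ≈ 44.909091.


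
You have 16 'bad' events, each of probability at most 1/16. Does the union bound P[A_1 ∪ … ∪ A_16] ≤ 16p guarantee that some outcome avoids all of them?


Union bound: P[∪_{i=1}^{16} A_i] ≤ Σ_i P[A_i] ≤ 16·p = 16·(1/16) = 1.
Numerically: 1 ≈ 1.000000.
Is 1 < 1? NO.
Since the bound 1 is ≥ 1, the union bound is uninformative here; it does NOT by itself certify existence.

16·p = 1 ≈ 1.000000; existence NOT certified by the union bound.


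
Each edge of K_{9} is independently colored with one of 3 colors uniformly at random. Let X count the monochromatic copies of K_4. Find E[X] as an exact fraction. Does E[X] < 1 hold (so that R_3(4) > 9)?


E[X] = C(9, 4) · 3^{1 − 6} = 126 · 3^{−5} = 126/243.
As a reduced fraction: E[X] = 14/27 ≈ 0.519.
Is E[X] < 1? YES.
Since E[X] < 1, there exists a 3-coloring of K_{9} with no monochromatic K_4; hence R_3(4) > 9.

E[X] = 14/27 ≈ 0.519; E[X] < 1, so R_3(4) > 9.


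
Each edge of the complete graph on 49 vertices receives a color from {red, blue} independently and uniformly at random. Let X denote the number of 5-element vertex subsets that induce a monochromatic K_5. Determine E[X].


Let X = Σ_S X_S over the C(49, 5) = 1906884 subsets S of size 5, where X_S = 1 if the K_5 on S is monochromatic.
For a fixed S, the K_5 on S has C(5, 2) = 10 edges. P[all 10 edges red] = (1/2)^10, and likewise for blue, so P[monochromatic] = 2·(1/2)^10 = 2^{1 − 10} = 1/512.
By linearity: E[X] = C(49, 5) · 2^{1 − 10} = 1906884 · 1/512 = 476721/128.
Numerically: E[X] ≈ 3724.3828.

E[X] = C(49,5)·2^(1−C(5,2)) = 476721/128 ≈ 3724.3828.


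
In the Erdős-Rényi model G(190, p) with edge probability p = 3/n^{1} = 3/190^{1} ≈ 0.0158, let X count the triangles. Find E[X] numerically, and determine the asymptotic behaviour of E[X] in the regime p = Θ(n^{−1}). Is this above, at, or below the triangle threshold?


Number of potential triangles: C(190, 3) = 1125180.
Each occurs with probability p³ ≈ (0.0158)³ ≈ 3.93643e-06.
By linearity: E[X] = C(190, 3)·p³ ≈ 1125180 · 3.93643e-06 ≈ 4.429.
Here α = 1, so p = 3/n is exactly at the triangle threshold p ~ 1/n. Asymptotically E[X] → c³/6 = 3³/6 = 9/2 ≈ 4.500, a bounded constant. In this regime the triangle count is asymptotically Poisson(c³/6).

E[X] ≈ 4.429; in regime p = Θ(1/n^{1}) E[X] stays bounded (at the triangle threshold p ~ 1/n).


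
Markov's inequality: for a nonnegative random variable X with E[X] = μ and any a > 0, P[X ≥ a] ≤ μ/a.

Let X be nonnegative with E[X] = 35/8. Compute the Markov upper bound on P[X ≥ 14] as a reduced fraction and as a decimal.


μ = E[X] = 35/8, a = 14.
Markov: P[X ≥ 14] ≤ μ/a = (35/8)/14 = 5/16.
Numerically: ≈ 0.312500.
(Since a = 14 > μ = 4.375000, the bound 5/16 is < 1 and informative.)

P[X ≥ 14] ≤ 5/16 ≈ 0.312500.


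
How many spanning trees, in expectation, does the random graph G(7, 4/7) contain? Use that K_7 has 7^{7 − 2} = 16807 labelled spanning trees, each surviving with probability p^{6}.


K_7 has 7^{7 − 2} = 16807 labelled spanning trees.
For each such spanning tree H, let X_H = 1 if all 6 edges of H are present in G. Then P[X_H = 1] = p^{6} = (4/7)^{6} = 4096/117649.
Summing the indicators: E[X] = Σ_H E[X_H] = 16807 · p^{6} = 16807 · 4096/117649 = 4096/7.
Numerically: E[X] ≈ 585.1.

E[X] = 16807 · (4/7)^{6} = 4096/7 ≈ 585.1.


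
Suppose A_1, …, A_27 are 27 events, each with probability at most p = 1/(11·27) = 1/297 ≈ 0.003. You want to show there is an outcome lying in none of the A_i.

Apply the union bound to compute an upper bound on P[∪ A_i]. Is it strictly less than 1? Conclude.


Union bound: P[∪_{i=1}^{27} A_i] ≤ Σ_i P[A_i] ≤ 27·p = 27·(1/297) = 1/11.
Numerically: 1/11 ≈ 0.091.
Is 1/11 < 1? YES.
Since P[∪ A_i] ≤ 1/11 < 1, the complement has P[∩ A_i^c] ≥ 1 − 1/11 = 10/11 > 0, so some outcome avoids every A_i.

27·p = 1/11 ≈ 0.091; existence CERTIFIED by the union bound.


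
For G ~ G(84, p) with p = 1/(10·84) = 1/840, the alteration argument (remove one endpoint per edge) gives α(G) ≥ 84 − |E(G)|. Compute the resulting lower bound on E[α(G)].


E[|E(G)|] = C(84, 2)·p = 3486 · (1/840) = 83/20.
E[α(G)] ≥ n − E[|E(G)|] = 84 − 83/20 = 1597/20.
Numerically: ≈ 79.8500.
(This is only a lower bound; the true E[α(G)] may be larger.)

E[α(G)] ≥ 1597/20 ≈ 79.8500.


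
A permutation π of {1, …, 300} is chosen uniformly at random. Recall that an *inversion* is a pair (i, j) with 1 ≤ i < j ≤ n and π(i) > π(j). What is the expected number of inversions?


Write X = Σ X_I over the C(300, 2) = 44850 pairs i < j, with X_I the indicator of one inversion.
There are 44850 indicators.
For each fixed pair i < j, the values π(i) and π(j) are two distinct elements of {1, …, 300} in uniformly random order; by symmetry P[π(i) > π(j)] = 1/2.
By linearity: E[X] = 44850 · (1/2) = C(300, 2) · (1/2) = 44850/2 = 22425 ≈ 22425.000.

E[X] = 22425 = 22425.000.


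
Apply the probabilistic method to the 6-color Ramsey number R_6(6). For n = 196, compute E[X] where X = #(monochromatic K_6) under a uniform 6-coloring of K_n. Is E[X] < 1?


E[X] = C(196, 6) · 6^{1 − 15} = 72887293024 · 6^{−14} = 72887293024/78364164096.
As a reduced fraction: E[X] = 2277727907/2448880128 ≈ 0.9301.
Is E[X] < 1? YES.
Since E[X] < 1, there exists a 6-coloring of K_{196} with no monochromatic K_6; hence R_6(6) > 196.

E[X] = 2277727907/2448880128 ≈ 0.9301; E[X] < 1, so R_6(6) > 196.


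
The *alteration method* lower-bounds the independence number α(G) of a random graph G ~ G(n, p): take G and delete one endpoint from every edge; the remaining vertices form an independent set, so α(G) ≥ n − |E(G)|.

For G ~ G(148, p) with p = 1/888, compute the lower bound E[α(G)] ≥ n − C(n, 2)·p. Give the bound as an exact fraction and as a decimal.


E[|E(G)|] = C(148, 2)·p = 10878 · (1/888) = 49/4.
E[α(G)] ≥ n − E[|E(G)|] = 148 − 49/4 = 543/4.
Numerically: ≈ 135.750.
(This is only a lower bound; the true E[α(G)] may be larger.)

E[α(G)] ≥ 543/4 ≈ 135.750.


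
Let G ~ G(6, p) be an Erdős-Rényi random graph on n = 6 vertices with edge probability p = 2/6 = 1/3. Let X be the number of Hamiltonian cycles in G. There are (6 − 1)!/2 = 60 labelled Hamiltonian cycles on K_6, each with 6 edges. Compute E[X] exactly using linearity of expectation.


K_6 has (6 − 1)!/2 = 60 labelled Hamiltonian cycles.
For each such Hamiltonian cycle H, let X_H = 1 if all 6 edges of H are present in G. Then P[X_H = 1] = p^{6} = (1/3)^{6} = 1/729.
By linearity of expectation: E[X] = Σ_H E[X_H] = 60 · p^{6} = 60 · 1/729 = 20/243.
Numerically: E[X] ≈ 0.0823.

E[X] = 60 · (1/3)^{6} = 20/243 ≈ 0.0823.


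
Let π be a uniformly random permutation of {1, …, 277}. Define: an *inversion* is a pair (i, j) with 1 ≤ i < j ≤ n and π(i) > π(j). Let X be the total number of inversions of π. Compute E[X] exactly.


Write X = Σ X_I over the C(277, 2) = 38226 pairs i < j, with X_I the indicator of one inversion.
There are 38226 indicators.
For each fixed pair i < j, the values π(i) and π(j) are two distinct elements of {1, …, 277} in uniformly random order; by symmetry P[π(i) > π(j)] = 1/2.
By linearity: E[X] = 38226 · (1/2) = C(277, 2) · (1/2) = 38226/2 = 19113 ≈ 19113.000.

E[X] = 19113 = 19113.000.


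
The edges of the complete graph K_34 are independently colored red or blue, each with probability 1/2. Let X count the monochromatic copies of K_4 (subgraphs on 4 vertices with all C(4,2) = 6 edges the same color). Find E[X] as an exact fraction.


Let X = Σ_S X_S over the C(34, 4) = 46376 subsets S of size 4, where X_S = 1 if the K_4 on S is monochromatic.
For a fixed S, the K_4 on S has C(4, 2) = 6 edges. P[all 6 edges red] = (1/2)^6, and likewise for blue, so P[monochromatic] = 2·(1/2)^6 = 2^{1 − 6} = 1/32.
Summing: E[X] = C(34, 4) · 2^{1 − 6} = 46376 · 1/32 = 5797/4.
Numerically: E[X] ≈ 1449.250000.

E[X] = C(34,4)·2^(1−C(4,2)) = 5797/4 ≈ 1449.250000.


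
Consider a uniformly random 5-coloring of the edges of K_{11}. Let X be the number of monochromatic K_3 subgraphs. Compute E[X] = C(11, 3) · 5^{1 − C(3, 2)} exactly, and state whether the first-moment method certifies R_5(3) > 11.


E[X] = C(11, 3) · 5^{1 − 3} = 165 · 5^{−2} = 165/25.
As a reduced fraction: E[X] = 33/5 ≈ 6.60000.
Is E[X] < 1? NO.
Since E[X] ≥ 1, the first-moment bound is inconclusive at n = 11; it does NOT by itself certify R_5(3) > 11.

E[X] = 33/5 ≈ 6.60000; E[X] ≥ 1; first-moment method inconclusive here.


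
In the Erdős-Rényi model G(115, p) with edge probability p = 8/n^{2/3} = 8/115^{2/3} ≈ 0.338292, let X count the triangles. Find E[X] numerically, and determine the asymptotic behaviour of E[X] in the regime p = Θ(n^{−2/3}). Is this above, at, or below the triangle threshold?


Number of potential triangles: C(115, 3) = 246905.
Each occurs with probability p³ ≈ (0.338292)³ ≈ 3.87145558e-02.
By linearity: E[X] = C(115, 3)·p³ ≈ 246905 · 3.87145558e-02 ≈ 9558.817391.
Since α = 2/3 < 1, p = c/n^{2/3} ≫ 1/n is above the triangle threshold p ~ 1/n. Asymptotically E[X] ~ (c³/6)·n^{3(1−α)} = (8³/6)·n^{1} → ∞; triangles are abundant w.h.p.

E[X] ≈ 9558.817391; in regime p = Θ(1/n^{2/3}) E[X] diverges (above the triangle threshold p ~ 1/n).


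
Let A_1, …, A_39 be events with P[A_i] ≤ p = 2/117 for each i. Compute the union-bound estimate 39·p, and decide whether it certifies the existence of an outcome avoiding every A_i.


Union bound: P[∪_{i=1}^{39} A_i] ≤ Σ_i P[A_i] ≤ 39·p = 39·(2/117) = 2/3.
Numerically: 2/3 ≈ 0.6667.
Is 2/3 < 1? YES.
Since P[∪ A_i] ≤ 2/3 < 1, the complement has P[∩ A_i^c] ≥ 1 − 2/3 = 1/3 > 0, so some outcome avoids every A_i.

39·p = 2/3 ≈ 0.6667; existence CERTIFIED by the union bound.


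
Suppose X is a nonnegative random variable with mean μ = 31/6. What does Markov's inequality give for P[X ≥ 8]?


μ = E[X] = 31/6, a = 8.
Markov: P[X ≥ 8] ≤ μ/a = (31/6)/8 = 31/48.
Numerically: ≈ 0.645833.
(Since a = 8 > μ = 5.166667, the bound 31/48 is < 1 and informative.)

P[X ≥ 8] ≤ 31/48 ≈ 0.645833.


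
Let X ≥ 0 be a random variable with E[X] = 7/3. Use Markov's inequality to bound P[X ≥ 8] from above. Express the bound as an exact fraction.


μ = E[X] = 7/3, a = 8.
Markov: P[X ≥ 8] ≤ μ/a = (7/3)/8 = 7/24.
Numerically: ≈ 0.2917.
(Since a = 8 > μ = 2.3333, the bound 7/24 is < 1 and informative.)

P[X ≥ 8] ≤ 7/24 ≈ 0.2917.


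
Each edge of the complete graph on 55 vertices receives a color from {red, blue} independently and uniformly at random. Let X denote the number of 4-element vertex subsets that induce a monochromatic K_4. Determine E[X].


Let X = Σ_S X_S over the C(55, 4) = 341055 subsets S of size 4, where X_S = 1 if the K_4 on S is monochromatic.
For a fixed S, the K_4 on S has C(4, 2) = 6 edges. P[all 6 edges red] = (1/2)^6, and likewise for blue, so P[monochromatic] = 2·(1/2)^6 = 2^{1 − 6} = 1/32.
Summing: E[X] = C(55, 4) · 2^{1 − 6} = 341055 · 1/32 = 341055/32.
Numerically: E[X] ≈ 10657.968750.

E[X] = C(55,4)·2^(1−C(4,2)) = 341055/32 ≈ 10657.968750.


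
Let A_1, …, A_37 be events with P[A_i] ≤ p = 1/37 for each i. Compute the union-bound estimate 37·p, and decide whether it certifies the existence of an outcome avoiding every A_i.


Union bound: P[∪_{i=1}^{37} A_i] ≤ Σ_i P[A_i] ≤ 37·p = 37·(1/37) = 1.
Numerically: 1 ≈ 1.00000.
Is 1 < 1? NO.
Since the bound 1 is ≥ 1, the union bound is uninformative here; it does NOT by itself certify existence.

37·p = 1 ≈ 1.00000; existence NOT certified by the union bound.


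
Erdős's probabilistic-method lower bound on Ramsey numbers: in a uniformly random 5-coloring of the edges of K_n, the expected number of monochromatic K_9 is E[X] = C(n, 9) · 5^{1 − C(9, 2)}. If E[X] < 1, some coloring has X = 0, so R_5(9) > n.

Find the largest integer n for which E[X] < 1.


We need C(n, 9) · 5^{1 − 36} < 1, i.e. C(n, 9) < 5^{36 − 1} = 2910383045673370361328125.
Check values of n near the boundary:
  n = 2166: C(2166, 9) = 2844037944203015677277940; 2844037944203015677277940 < 2910383045673370361328125? YES
  n = 2167: C(2167, 9) = 2855899084841489792706810; 2855899084841489792706810 < 2910383045673370361328125? YES
  n = 2168: C(2168, 9) = 2867804175977929537095120; 2867804175977929537095120 < 2910383045673370361328125? YES
  n = 2169: C(2169, 9) = 2879753360044504243499683; 2879753360044504243499683 < 2910383045673370361328125? YES
  n = 2170: C(2170, 9) = 2891746779868845075610510; 2891746779868845075610510 < 2910383045673370361328125? YES
  n = 2171: C(2171, 9) = 2903784578674959601827205; 2903784578674959601827205 < 2910383045673370361328125? YES
  n = 2172: C(2172, 9) = 2915866900084148060642020; 2915866900084148060642020 < 2910383045673370361328125? NO
  n = 2173: C(2173, 9) = 2927993888115921319674265; 2927993888115921319674265 < 2910383045673370361328125? NO
  n = 2174: C(2174, 9) = 2940165687188920530702934; 2940165687188920530702934 < 2910383045673370361328125? NO
The largest n with C(n, 9) < 2910383045673370361328125 is n = 2171 (where E[X] = 580756915734991920365441/582076609134674072265625 ≈ 0.9977328). Hence R_5(9) > 2171, i.e. R_5(9) ≥ 2172.

Largest n = 2171; hence R_5(9) > 2171.


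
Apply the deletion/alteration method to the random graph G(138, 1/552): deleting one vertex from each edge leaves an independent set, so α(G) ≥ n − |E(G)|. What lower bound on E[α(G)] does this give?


E[|E(G)|] = C(138, 2)·p = 9453 · (1/552) = 137/8.
E[α(G)] ≥ n − E[|E(G)|] = 138 − 137/8 = 967/8.
Numerically: ≈ 120.87500.
(This is only a lower bound; the true E[α(G)] may be larger.)

E[α(G)] ≥ 967/8 ≈ 120.87500.


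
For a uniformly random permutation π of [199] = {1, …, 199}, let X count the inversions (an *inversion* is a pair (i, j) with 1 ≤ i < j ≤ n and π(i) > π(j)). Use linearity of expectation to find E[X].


Write X = Σ X_I over the C(199, 2) = 19701 pairs i < j, with X_I the indicator of one inversion.
There are 19701 indicators.
For each fixed pair i < j, the values π(i) and π(j) are two distinct elements of {1, …, 199} in uniformly random order; by symmetry P[π(i) > π(j)] = 1/2.
By linearity: E[X] = 19701 · (1/2) = C(199, 2) · (1/2) = 19701/2 = 19701/2 ≈ 9850.50000.

E[X] = 19701/2 = 9850.50000.


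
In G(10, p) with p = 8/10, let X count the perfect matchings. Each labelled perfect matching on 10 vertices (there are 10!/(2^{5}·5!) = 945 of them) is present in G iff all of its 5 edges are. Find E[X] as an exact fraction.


K_10 has 10!/(2^{5}·5!) = 945 labelled perfect matchings.
For each such perfect matching H, let X_H = 1 if all 5 edges of H are present in G. Then P[X_H = 1] = p^{5} = (4/5)^{5} = 1024/3125.
By linearity: E[X] = Σ_H E[X_H] = 945 · p^{5} = 945 · 1024/3125 = 193536/625.
Numerically: E[X] ≈ 309.658.

E[X] = 945 · (4/5)^{5} = 193536/625 ≈ 309.658.


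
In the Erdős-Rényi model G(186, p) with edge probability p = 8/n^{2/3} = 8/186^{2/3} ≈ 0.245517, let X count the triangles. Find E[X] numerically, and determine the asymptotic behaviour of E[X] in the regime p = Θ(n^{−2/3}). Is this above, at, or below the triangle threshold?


Number of potential triangles: C(186, 3) = 1055240.
Each occurs with probability p³ ≈ (0.245517)³ ≈ 1.47993988e-02.
By linearity: E[X] = C(186, 3)·p³ ≈ 1055240 · 1.47993988e-02 ≈ 15616.917563.
Since α = 2/3 < 1, p = c/n^{2/3} ≫ 1/n is above the triangle threshold p ~ 1/n. Asymptotically E[X] ~ (c³/6)·n^{3(1−α)} = (8³/6)·n^{1} → ∞; triangles are abundant w.h.p.

E[X] ≈ 15616.917563; in regime p = Θ(1/n^{2/3}) E[X] diverges (above the triangle threshold p ~ 1/n).


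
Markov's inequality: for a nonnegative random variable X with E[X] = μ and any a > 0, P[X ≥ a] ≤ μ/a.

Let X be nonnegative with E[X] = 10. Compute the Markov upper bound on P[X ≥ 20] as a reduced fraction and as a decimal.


μ = E[X] = 10, a = 20.
Markov: P[X ≥ 20] ≤ μ/a = (10)/20 = 1/2.
Numerically: ≈ 0.500.
(Since a = 20 > μ = 10.000, the bound 1/2 is < 1 and informative.)

P[X ≥ 20] ≤ 1/2 ≈ 0.500.


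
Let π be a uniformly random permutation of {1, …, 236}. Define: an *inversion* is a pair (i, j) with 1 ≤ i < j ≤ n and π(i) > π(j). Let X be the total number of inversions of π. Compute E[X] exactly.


Write X = Σ X_I over the C(236, 2) = 27730 pairs i < j, with X_I the indicator of one inversion.
There are 27730 indicators.
For each fixed pair i < j, the values π(i) and π(j) are two distinct elements of {1, …, 236} in uniformly random order; by symmetry P[π(i) > π(j)] = 1/2.
By linearity: E[X] = 27730 · (1/2) = C(236, 2) · (1/2) = 27730/2 = 13865 ≈ 13865.000.

E[X] = 13865 = 13865.000.


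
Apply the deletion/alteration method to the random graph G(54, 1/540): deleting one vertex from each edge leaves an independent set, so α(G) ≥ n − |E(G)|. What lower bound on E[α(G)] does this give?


E[|E(G)|] = C(54, 2)·p = 1431 · (1/540) = 53/20.
E[α(G)] ≥ n − E[|E(G)|] = 54 − 53/20 = 1027/20.
Numerically: ≈ 51.35000.
(This is only a lower bound; the true E[α(G)] may be larger.)

E[α(G)] ≥ 1027/20 ≈ 51.35000.


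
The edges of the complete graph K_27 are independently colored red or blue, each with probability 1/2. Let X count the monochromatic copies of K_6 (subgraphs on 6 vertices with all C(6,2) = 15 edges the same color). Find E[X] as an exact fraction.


Let X = Σ_S X_S over the C(27, 6) = 296010 subsets S of size 6, where X_S = 1 if the K_6 on S is monochromatic.
For a fixed S, the K_6 on S has C(6, 2) = 15 edges. P[all 15 edges red] = (1/2)^15, and likewise for blue, so P[monochromatic] = 2·(1/2)^15 = 2^{1 − 15} = 1/16384.
By linearity of expectation: E[X] = C(27, 6) · 2^{1 − 15} = 296010 · 1/16384 = 148005/8192.
Numerically: E[X] ≈ 18.06702.

E[X] = C(27,6)·2^(1−C(6,2)) = 148005/8192 ≈ 18.06702.


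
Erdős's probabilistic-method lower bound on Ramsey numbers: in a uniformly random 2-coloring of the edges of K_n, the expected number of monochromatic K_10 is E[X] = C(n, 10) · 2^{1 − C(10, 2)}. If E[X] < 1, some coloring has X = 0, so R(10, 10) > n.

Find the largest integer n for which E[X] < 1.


We need C(n, 10) · 2^{1 − 45} < 1, i.e. C(n, 10) < 2^{45 − 1} = 17592186044416.
Check values of n near the boundary:
  n = 94: C(94, 10) = 9041256841903; 9041256841903 < 17592186044416? YES
  n = 95: C(95, 10) = 10104934117421; 10104934117421 < 17592186044416? YES
  n = 96: C(96, 10) = 11279926456656; 11279926456656 < 17592186044416? YES
  n = 97: C(97, 10) = 12576469727536; 12576469727536 < 17592186044416? YES
  n = 98: C(98, 10) = 14005614014756; 14005614014756 < 17592186044416? YES
  n = 99: C(99, 10) = 15579278510796; 15579278510796 < 17592186044416? YES
  n = 100: C(100, 10) = 17310309456440; 17310309456440 < 17592186044416? YES
  n = 101: C(101, 10) = 19212541264840; 19212541264840 < 17592186044416? NO
  n = 102: C(102, 10) = 21300860967540; 21300860967540 < 17592186044416? NO
The largest n with C(n, 10) < 17592186044416 is n = 100 (where E[X] = 2163788682055/2199023255552 ≈ 0.9840). Hence R(10, 10) > 100, i.e. R(10, 10) ≥ 101.

Largest n = 100; hence R(10, 10) > 100.
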